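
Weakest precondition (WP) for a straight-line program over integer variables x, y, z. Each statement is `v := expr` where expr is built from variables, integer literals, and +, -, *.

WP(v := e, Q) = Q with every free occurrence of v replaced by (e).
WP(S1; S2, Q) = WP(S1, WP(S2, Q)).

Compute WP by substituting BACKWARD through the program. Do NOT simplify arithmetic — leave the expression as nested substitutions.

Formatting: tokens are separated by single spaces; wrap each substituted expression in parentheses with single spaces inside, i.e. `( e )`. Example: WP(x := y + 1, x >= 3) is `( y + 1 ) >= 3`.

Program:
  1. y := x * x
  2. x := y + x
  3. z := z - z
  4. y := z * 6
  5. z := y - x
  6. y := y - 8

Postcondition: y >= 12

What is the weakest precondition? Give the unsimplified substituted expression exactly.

post: y >= 12
stmt 6: y := y - 8  -- replace 1 occurrence(s) of y with (y - 8)
  => ( y - 8 ) >= 12
stmt 5: z := y - x  -- replace 0 occurrence(s) of z with (y - x)
  => ( y - 8 ) >= 12
stmt 4: y := z * 6  -- replace 1 occurrence(s) of y with (z * 6)
  => ( ( z * 6 ) - 8 ) >= 12
stmt 3: z := z - z  -- replace 1 occurrence(s) of z with (z - z)
  => ( ( ( z - z ) * 6 ) - 8 ) >= 12
stmt 2: x := y + x  -- replace 0 occurrence(s) of x with (y + x)
  => ( ( ( z - z ) * 6 ) - 8 ) >= 12
stmt 1: y := x * x  -- replace 0 occurrence(s) of y with (x * x)
  => ( ( ( z - z ) * 6 ) - 8 ) >= 12

Answer: ( ( ( z - z ) * 6 ) - 8 ) >= 12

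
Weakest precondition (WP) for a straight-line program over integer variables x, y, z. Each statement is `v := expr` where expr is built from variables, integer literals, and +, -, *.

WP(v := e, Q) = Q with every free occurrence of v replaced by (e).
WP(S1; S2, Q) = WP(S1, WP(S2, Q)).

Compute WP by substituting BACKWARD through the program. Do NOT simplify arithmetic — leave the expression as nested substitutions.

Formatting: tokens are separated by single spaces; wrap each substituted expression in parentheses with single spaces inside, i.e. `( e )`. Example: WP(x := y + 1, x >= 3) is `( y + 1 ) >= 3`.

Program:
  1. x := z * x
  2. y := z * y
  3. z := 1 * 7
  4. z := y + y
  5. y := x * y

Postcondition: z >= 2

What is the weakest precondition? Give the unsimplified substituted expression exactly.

post: z >= 2
stmt 5: y := x * y  -- replace 0 occurrence(s) of y with (x * y)
  => z >= 2
stmt 4: z := y + y  -- replace 1 occurrence(s) of z with (y + y)
  => ( y + y ) >= 2
stmt 3: z := 1 * 7  -- replace 0 occurrence(s) of z with (1 * 7)
  => ( y + y ) >= 2
stmt 2: y := z * y  -- replace 2 occurrence(s) of y with (z * y)
  => ( ( z * y ) + ( z * y ) ) >= 2
stmt 1: x := z * x  -- replace 0 occurrence(s) of x with (z * x)
  => ( ( z * y ) + ( z * y ) ) >= 2

Answer: ( ( z * y ) + ( z * y ) ) >= 2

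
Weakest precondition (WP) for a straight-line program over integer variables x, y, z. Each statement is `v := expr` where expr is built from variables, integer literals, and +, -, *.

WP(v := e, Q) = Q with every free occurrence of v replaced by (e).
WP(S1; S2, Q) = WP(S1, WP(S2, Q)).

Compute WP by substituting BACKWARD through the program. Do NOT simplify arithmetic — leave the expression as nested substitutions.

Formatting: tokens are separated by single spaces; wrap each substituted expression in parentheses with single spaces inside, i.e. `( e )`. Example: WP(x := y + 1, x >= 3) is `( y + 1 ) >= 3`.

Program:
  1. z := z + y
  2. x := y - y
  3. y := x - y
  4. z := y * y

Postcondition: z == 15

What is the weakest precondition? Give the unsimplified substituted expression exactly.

post: z == 15
stmt 4: z := y * y  -- replace 1 occurrence(s) of z with (y * y)
  => ( y * y ) == 15
stmt 3: y := x - y  -- replace 2 occurrence(s) of y with (x - y)
  => ( ( x - y ) * ( x - y ) ) == 15
stmt 2: x := y - y  -- replace 2 occurrence(s) of x with (y - y)
  => ( ( ( y - y ) - y ) * ( ( y - y ) - y ) ) == 15
stmt 1: z := z + y  -- replace 0 occurrence(s) of z with (z + y)
  => ( ( ( y - y ) - y ) * ( ( y - y ) - y ) ) == 15

Answer: ( ( ( y - y ) - y ) * ( ( y - y ) - y ) ) == 15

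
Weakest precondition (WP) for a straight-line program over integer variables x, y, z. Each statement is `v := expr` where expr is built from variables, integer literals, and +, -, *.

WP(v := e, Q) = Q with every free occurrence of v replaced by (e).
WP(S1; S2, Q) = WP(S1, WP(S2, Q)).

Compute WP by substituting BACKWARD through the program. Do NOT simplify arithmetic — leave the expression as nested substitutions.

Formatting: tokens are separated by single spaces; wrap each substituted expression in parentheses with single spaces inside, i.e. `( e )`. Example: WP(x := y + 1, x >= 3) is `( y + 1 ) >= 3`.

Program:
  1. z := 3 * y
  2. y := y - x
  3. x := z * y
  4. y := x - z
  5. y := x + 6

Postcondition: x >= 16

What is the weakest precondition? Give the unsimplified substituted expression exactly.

post: x >= 16
stmt 5: y := x + 6  -- replace 0 occurrence(s) of y with (x + 6)
  => x >= 16
stmt 4: y := x - z  -- replace 0 occurrence(s) of y with (x - z)
  => x >= 16
stmt 3: x := z * y  -- replace 1 occurrence(s) of x with (z * y)
  => ( z * y ) >= 16
stmt 2: y := y - x  -- replace 1 occurrence(s) of y with (y - x)
  => ( z * ( y - x ) ) >= 16
stmt 1: z := 3 * y  -- replace 1 occurrence(s) of z with (3 * y)
  => ( ( 3 * y ) * ( y - x ) ) >= 16

Answer: ( ( 3 * y ) * ( y - x ) ) >= 16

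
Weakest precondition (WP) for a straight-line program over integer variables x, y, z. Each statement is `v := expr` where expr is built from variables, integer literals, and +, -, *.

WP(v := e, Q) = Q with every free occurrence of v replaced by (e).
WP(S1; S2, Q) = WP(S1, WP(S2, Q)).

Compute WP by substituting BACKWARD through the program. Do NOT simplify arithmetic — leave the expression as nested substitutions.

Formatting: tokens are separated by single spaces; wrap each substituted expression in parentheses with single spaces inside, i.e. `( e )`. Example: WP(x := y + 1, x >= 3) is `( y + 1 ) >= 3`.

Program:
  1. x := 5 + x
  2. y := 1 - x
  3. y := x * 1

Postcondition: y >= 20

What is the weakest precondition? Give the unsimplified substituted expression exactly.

Answer: ( ( 5 + x ) * 1 ) >= 20

Derivation:
post: y >= 20
stmt 3: y := x * 1  -- replace 1 occurrence(s) of y with (x * 1)
  => ( x * 1 ) >= 20
stmt 2: y := 1 - x  -- replace 0 occurrence(s) of y with (1 - x)
  => ( x * 1 ) >= 20
stmt 1: x := 5 + x  -- replace 1 occurrence(s) of x with (5 + x)
  => ( ( 5 + x ) * 1 ) >= 20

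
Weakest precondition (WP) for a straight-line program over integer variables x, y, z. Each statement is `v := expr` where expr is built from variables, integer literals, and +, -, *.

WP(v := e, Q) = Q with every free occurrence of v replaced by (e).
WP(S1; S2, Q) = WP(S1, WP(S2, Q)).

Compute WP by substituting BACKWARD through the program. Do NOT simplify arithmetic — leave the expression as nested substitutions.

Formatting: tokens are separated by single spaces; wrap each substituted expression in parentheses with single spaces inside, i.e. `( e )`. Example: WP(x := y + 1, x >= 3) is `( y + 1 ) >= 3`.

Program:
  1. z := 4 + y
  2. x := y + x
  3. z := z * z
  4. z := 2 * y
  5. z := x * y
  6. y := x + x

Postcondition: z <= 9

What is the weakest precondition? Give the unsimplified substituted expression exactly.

Answer: ( ( y + x ) * y ) <= 9

Derivation:
post: z <= 9
stmt 6: y := x + x  -- replace 0 occurrence(s) of y with (x + x)
  => z <= 9
stmt 5: z := x * y  -- replace 1 occurrence(s) of z with (x * y)
  => ( x * y ) <= 9
stmt 4: z := 2 * y  -- replace 0 occurrence(s) of z with (2 * y)
  => ( x * y ) <= 9
stmt 3: z := z * z  -- replace 0 occurrence(s) of z with (z * z)
  => ( x * y ) <= 9
stmt 2: x := y + x  -- replace 1 occurrence(s) of x with (y + x)
  => ( ( y + x ) * y ) <= 9
stmt 1: z := 4 + y  -- replace 0 occurrence(s) of z with (4 + y)
  => ( ( y + x ) * y ) <= 9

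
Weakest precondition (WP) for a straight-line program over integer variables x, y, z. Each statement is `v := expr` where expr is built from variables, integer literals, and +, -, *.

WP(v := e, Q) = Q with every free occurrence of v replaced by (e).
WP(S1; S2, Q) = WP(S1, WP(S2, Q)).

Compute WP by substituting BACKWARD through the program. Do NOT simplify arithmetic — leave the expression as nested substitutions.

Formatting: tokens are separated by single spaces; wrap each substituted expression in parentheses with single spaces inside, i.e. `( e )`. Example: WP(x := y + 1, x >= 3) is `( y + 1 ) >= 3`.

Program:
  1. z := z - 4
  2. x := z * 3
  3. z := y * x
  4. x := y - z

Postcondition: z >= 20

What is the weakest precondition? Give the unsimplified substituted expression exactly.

Answer: ( y * ( ( z - 4 ) * 3 ) ) >= 20

Derivation:
post: z >= 20
stmt 4: x := y - z  -- replace 0 occurrence(s) of x with (y - z)
  => z >= 20
stmt 3: z := y * x  -- replace 1 occurrence(s) of z with (y * x)
  => ( y * x ) >= 20
stmt 2: x := z * 3  -- replace 1 occurrence(s) of x with (z * 3)
  => ( y * ( z * 3 ) ) >= 20
stmt 1: z := z - 4  -- replace 1 occurrence(s) of z with (z - 4)
  => ( y * ( ( z - 4 ) * 3 ) ) >= 20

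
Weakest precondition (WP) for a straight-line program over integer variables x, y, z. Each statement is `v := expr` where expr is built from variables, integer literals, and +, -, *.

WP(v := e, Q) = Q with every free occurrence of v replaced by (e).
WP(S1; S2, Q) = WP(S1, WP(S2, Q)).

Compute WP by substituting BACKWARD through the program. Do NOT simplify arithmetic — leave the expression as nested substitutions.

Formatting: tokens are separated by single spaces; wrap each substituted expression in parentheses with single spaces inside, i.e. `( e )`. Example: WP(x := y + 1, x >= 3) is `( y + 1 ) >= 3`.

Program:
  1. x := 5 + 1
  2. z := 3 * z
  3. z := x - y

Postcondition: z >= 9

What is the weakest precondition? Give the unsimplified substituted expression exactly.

post: z >= 9
stmt 3: z := x - y  -- replace 1 occurrence(s) of z with (x - y)
  => ( x - y ) >= 9
stmt 2: z := 3 * z  -- replace 0 occurrence(s) of z with (3 * z)
  => ( x - y ) >= 9
stmt 1: x := 5 + 1  -- replace 1 occurrence(s) of x with (5 + 1)
  => ( ( 5 + 1 ) - y ) >= 9

Answer: ( ( 5 + 1 ) - y ) >= 9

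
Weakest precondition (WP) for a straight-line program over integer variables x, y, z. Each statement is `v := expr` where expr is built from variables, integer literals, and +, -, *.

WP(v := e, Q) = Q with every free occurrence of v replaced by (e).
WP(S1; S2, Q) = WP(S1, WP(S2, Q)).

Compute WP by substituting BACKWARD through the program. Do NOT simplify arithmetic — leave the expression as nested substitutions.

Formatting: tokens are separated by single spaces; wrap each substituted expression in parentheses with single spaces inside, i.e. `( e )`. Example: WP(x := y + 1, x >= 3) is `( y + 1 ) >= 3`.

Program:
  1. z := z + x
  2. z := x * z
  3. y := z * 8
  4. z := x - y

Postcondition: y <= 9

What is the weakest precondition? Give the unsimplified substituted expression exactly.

Answer: ( ( x * ( z + x ) ) * 8 ) <= 9

Derivation:
post: y <= 9
stmt 4: z := x - y  -- replace 0 occurrence(s) of z with (x - y)
  => y <= 9
stmt 3: y := z * 8  -- replace 1 occurrence(s) of y with (z * 8)
  => ( z * 8 ) <= 9
stmt 2: z := x * z  -- replace 1 occurrence(s) of z with (x * z)
  => ( ( x * z ) * 8 ) <= 9
stmt 1: z := z + x  -- replace 1 occurrence(s) of z with (z + x)
  => ( ( x * ( z + x ) ) * 8 ) <= 9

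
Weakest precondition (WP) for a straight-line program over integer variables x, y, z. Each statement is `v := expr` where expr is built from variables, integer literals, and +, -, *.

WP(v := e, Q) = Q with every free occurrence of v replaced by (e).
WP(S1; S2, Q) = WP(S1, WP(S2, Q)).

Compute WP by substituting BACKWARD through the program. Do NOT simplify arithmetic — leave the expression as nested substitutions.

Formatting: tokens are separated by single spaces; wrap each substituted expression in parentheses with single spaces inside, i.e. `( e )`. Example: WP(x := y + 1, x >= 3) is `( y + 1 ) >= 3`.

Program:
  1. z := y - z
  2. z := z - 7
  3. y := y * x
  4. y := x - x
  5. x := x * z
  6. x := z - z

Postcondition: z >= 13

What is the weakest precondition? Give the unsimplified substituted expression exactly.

post: z >= 13
stmt 6: x := z - z  -- replace 0 occurrence(s) of x with (z - z)
  => z >= 13
stmt 5: x := x * z  -- replace 0 occurrence(s) of x with (x * z)
  => z >= 13
stmt 4: y := x - x  -- replace 0 occurrence(s) of y with (x - x)
  => z >= 13
stmt 3: y := y * x  -- replace 0 occurrence(s) of y with (y * x)
  => z >= 13
stmt 2: z := z - 7  -- replace 1 occurrence(s) of z with (z - 7)
  => ( z - 7 ) >= 13
stmt 1: z := y - z  -- replace 1 occurrence(s) of z with (y - z)
  => ( ( y - z ) - 7 ) >= 13

Answer: ( ( y - z ) - 7 ) >= 13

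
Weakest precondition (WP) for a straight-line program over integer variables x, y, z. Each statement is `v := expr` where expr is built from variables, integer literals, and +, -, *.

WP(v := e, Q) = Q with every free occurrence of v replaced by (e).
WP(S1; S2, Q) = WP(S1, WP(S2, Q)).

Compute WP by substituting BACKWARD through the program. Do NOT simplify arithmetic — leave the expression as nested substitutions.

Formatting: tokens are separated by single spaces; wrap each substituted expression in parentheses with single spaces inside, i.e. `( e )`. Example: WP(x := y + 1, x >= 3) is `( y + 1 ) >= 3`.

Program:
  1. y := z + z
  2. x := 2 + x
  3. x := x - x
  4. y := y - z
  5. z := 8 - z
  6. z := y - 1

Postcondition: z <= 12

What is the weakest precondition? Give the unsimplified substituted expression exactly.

Answer: ( ( ( z + z ) - z ) - 1 ) <= 12

Derivation:
post: z <= 12
stmt 6: z := y - 1  -- replace 1 occurrence(s) of z with (y - 1)
  => ( y - 1 ) <= 12
stmt 5: z := 8 - z  -- replace 0 occurrence(s) of z with (8 - z)
  => ( y - 1 ) <= 12
stmt 4: y := y - z  -- replace 1 occurrence(s) of y with (y - z)
  => ( ( y - z ) - 1 ) <= 12
stmt 3: x := x - x  -- replace 0 occurrence(s) of x with (x - x)
  => ( ( y - z ) - 1 ) <= 12
stmt 2: x := 2 + x  -- replace 0 occurrence(s) of x with (2 + x)
  => ( ( y - z ) - 1 ) <= 12
stmt 1: y := z + z  -- replace 1 occurrence(s) of y with (z + z)
  => ( ( ( z + z ) - z ) - 1 ) <= 12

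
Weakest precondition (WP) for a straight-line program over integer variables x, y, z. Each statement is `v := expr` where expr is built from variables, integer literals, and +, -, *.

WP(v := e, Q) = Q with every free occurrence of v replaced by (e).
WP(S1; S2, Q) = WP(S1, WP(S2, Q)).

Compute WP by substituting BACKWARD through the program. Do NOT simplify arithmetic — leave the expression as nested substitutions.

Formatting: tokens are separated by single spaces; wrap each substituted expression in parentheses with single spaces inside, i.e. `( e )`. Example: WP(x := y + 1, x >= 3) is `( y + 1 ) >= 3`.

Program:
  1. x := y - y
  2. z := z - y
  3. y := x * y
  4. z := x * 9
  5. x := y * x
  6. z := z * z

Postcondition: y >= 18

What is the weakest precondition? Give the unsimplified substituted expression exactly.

post: y >= 18
stmt 6: z := z * z  -- replace 0 occurrence(s) of z with (z * z)
  => y >= 18
stmt 5: x := y * x  -- replace 0 occurrence(s) of x with (y * x)
  => y >= 18
stmt 4: z := x * 9  -- replace 0 occurrence(s) of z with (x * 9)
  => y >= 18
stmt 3: y := x * y  -- replace 1 occurrence(s) of y with (x * y)
  => ( x * y ) >= 18
stmt 2: z := z - y  -- replace 0 occurrence(s) of z with (z - y)
  => ( x * y ) >= 18
stmt 1: x := y - y  -- replace 1 occurrence(s) of x with (y - y)
  => ( ( y - y ) * y ) >= 18

Answer: ( ( y - y ) * y ) >= 18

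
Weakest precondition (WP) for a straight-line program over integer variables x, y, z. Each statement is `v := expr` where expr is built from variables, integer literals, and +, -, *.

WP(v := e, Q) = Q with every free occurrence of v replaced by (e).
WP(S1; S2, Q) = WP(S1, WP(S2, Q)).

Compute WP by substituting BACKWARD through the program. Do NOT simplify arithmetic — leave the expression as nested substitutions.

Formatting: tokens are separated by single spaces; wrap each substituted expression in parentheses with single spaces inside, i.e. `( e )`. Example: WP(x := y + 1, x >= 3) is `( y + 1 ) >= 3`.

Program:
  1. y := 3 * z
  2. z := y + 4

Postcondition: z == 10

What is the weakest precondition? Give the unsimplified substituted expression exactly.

post: z == 10
stmt 2: z := y + 4  -- replace 1 occurrence(s) of z with (y + 4)
  => ( y + 4 ) == 10
stmt 1: y := 3 * z  -- replace 1 occurrence(s) of y with (3 * z)
  => ( ( 3 * z ) + 4 ) == 10

Answer: ( ( 3 * z ) + 4 ) == 10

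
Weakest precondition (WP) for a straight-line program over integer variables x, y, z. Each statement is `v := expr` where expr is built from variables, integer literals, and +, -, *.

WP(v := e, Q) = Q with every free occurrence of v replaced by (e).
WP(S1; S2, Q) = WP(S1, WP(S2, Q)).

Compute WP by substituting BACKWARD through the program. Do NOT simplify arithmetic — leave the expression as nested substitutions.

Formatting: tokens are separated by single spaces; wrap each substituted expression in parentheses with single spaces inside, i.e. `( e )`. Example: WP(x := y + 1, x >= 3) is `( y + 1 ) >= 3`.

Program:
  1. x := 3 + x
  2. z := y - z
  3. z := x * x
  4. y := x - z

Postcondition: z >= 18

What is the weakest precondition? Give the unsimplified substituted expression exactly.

post: z >= 18
stmt 4: y := x - z  -- replace 0 occurrence(s) of y with (x - z)
  => z >= 18
stmt 3: z := x * x  -- replace 1 occurrence(s) of z with (x * x)
  => ( x * x ) >= 18
stmt 2: z := y - z  -- replace 0 occurrence(s) of z with (y - z)
  => ( x * x ) >= 18
stmt 1: x := 3 + x  -- replace 2 occurrence(s) of x with (3 + x)
  => ( ( 3 + x ) * ( 3 + x ) ) >= 18

Answer: ( ( 3 + x ) * ( 3 + x ) ) >= 18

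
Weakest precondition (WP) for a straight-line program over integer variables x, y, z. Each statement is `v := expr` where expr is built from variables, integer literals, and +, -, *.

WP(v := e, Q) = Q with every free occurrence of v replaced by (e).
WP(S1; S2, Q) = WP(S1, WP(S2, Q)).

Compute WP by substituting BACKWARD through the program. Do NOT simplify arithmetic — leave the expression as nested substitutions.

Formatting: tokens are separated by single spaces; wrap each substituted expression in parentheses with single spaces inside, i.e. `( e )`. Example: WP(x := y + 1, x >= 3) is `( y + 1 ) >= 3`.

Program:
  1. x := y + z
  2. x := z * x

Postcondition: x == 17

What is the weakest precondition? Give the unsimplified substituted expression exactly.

post: x == 17
stmt 2: x := z * x  -- replace 1 occurrence(s) of x with (z * x)
  => ( z * x ) == 17
stmt 1: x := y + z  -- replace 1 occurrence(s) of x with (y + z)
  => ( z * ( y + z ) ) == 17

Answer: ( z * ( y + z ) ) == 17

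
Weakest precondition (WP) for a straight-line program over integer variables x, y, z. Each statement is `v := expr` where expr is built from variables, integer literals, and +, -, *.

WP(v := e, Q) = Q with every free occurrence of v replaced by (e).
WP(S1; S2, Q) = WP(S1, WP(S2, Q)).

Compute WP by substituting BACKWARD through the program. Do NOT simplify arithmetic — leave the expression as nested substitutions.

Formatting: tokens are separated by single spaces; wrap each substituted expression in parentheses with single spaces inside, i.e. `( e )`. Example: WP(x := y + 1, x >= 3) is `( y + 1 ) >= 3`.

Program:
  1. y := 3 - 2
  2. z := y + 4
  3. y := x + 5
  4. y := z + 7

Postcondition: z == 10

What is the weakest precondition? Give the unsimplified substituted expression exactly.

post: z == 10
stmt 4: y := z + 7  -- replace 0 occurrence(s) of y with (z + 7)
  => z == 10
stmt 3: y := x + 5  -- replace 0 occurrence(s) of y with (x + 5)
  => z == 10
stmt 2: z := y + 4  -- replace 1 occurrence(s) of z with (y + 4)
  => ( y + 4 ) == 10
stmt 1: y := 3 - 2  -- replace 1 occurrence(s) of y with (3 - 2)
  => ( ( 3 - 2 ) + 4 ) == 10

Answer: ( ( 3 - 2 ) + 4 ) == 10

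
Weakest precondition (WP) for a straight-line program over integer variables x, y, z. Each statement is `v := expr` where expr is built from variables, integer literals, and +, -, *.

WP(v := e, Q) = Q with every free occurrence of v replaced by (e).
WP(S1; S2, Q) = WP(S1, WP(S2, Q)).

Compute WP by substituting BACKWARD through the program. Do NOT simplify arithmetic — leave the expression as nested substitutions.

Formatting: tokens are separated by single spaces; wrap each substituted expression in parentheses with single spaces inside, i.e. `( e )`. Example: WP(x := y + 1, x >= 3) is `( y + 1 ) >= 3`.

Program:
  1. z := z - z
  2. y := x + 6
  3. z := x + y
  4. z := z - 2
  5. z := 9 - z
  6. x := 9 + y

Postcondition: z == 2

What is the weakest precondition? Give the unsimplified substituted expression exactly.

Answer: ( 9 - ( ( x + ( x + 6 ) ) - 2 ) ) == 2

Derivation:
post: z == 2
stmt 6: x := 9 + y  -- replace 0 occurrence(s) of x with (9 + y)
  => z == 2
stmt 5: z := 9 - z  -- replace 1 occurrence(s) of z with (9 - z)
  => ( 9 - z ) == 2
stmt 4: z := z - 2  -- replace 1 occurrence(s) of z with (z - 2)
  => ( 9 - ( z - 2 ) ) == 2
stmt 3: z := x + y  -- replace 1 occurrence(s) of z with (x + y)
  => ( 9 - ( ( x + y ) - 2 ) ) == 2
stmt 2: y := x + 6  -- replace 1 occurrence(s) of y with (x + 6)
  => ( 9 - ( ( x + ( x + 6 ) ) - 2 ) ) == 2
stmt 1: z := z - z  -- replace 0 occurrence(s) of z with (z - z)
  => ( 9 - ( ( x + ( x + 6 ) ) - 2 ) ) == 2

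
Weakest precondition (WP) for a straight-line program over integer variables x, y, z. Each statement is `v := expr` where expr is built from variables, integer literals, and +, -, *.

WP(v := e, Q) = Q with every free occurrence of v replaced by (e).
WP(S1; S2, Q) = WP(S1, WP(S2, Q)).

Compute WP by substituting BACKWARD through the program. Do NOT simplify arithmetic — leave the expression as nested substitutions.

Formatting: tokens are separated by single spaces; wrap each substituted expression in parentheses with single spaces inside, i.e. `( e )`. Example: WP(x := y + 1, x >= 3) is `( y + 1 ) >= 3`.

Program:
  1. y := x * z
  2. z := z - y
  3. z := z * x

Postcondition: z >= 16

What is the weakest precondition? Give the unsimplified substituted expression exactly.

post: z >= 16
stmt 3: z := z * x  -- replace 1 occurrence(s) of z with (z * x)
  => ( z * x ) >= 16
stmt 2: z := z - y  -- replace 1 occurrence(s) of z with (z - y)
  => ( ( z - y ) * x ) >= 16
stmt 1: y := x * z  -- replace 1 occurrence(s) of y with (x * z)
  => ( ( z - ( x * z ) ) * x ) >= 16

Answer: ( ( z - ( x * z ) ) * x ) >= 16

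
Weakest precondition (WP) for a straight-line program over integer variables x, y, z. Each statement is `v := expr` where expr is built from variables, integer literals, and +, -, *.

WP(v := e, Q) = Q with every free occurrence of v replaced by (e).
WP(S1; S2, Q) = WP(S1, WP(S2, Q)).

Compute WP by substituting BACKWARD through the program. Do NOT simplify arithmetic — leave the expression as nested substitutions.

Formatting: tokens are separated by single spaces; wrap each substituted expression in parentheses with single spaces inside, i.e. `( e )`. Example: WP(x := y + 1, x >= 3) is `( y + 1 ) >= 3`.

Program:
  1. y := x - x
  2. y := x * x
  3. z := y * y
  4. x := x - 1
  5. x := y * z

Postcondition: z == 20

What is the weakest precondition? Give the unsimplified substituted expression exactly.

Answer: ( ( x * x ) * ( x * x ) ) == 20

Derivation:
post: z == 20
stmt 5: x := y * z  -- replace 0 occurrence(s) of x with (y * z)
  => z == 20
stmt 4: x := x - 1  -- replace 0 occurrence(s) of x with (x - 1)
  => z == 20
stmt 3: z := y * y  -- replace 1 occurrence(s) of z with (y * y)
  => ( y * y ) == 20
stmt 2: y := x * x  -- replace 2 occurrence(s) of y with (x * x)
  => ( ( x * x ) * ( x * x ) ) == 20
stmt 1: y := x - x  -- replace 0 occurrence(s) of y with (x - x)
  => ( ( x * x ) * ( x * x ) ) == 20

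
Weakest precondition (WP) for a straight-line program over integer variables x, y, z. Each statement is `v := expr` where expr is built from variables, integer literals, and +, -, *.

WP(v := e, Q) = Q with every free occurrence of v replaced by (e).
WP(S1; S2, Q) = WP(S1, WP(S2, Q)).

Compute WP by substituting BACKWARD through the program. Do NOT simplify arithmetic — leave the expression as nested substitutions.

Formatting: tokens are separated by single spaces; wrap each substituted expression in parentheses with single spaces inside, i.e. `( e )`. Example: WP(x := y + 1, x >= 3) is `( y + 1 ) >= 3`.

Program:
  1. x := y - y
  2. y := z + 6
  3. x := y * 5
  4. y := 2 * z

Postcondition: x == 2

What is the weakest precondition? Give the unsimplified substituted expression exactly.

post: x == 2
stmt 4: y := 2 * z  -- replace 0 occurrence(s) of y with (2 * z)
  => x == 2
stmt 3: x := y * 5  -- replace 1 occurrence(s) of x with (y * 5)
  => ( y * 5 ) == 2
stmt 2: y := z + 6  -- replace 1 occurrence(s) of y with (z + 6)
  => ( ( z + 6 ) * 5 ) == 2
stmt 1: x := y - y  -- replace 0 occurrence(s) of x with (y - y)
  => ( ( z + 6 ) * 5 ) == 2

Answer: ( ( z + 6 ) * 5 ) == 2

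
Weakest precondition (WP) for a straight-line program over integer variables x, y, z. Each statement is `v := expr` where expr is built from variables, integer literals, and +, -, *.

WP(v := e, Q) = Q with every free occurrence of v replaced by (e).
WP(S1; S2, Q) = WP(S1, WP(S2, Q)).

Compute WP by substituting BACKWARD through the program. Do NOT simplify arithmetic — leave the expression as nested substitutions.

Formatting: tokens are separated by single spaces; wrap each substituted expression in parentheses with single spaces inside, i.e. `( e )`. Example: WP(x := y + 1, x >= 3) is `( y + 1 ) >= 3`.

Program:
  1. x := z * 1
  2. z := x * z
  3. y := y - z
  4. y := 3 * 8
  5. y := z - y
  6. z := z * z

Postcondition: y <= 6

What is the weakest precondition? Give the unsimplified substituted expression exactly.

post: y <= 6
stmt 6: z := z * z  -- replace 0 occurrence(s) of z with (z * z)
  => y <= 6
stmt 5: y := z - y  -- replace 1 occurrence(s) of y with (z - y)
  => ( z - y ) <= 6
stmt 4: y := 3 * 8  -- replace 1 occurrence(s) of y with (3 * 8)
  => ( z - ( 3 * 8 ) ) <= 6
stmt 3: y := y - z  -- replace 0 occurrence(s) of y with (y - z)
  => ( z - ( 3 * 8 ) ) <= 6
stmt 2: z := x * z  -- replace 1 occurrence(s) of z with (x * z)
  => ( ( x * z ) - ( 3 * 8 ) ) <= 6
stmt 1: x := z * 1  -- replace 1 occurrence(s) of x with (z * 1)
  => ( ( ( z * 1 ) * z ) - ( 3 * 8 ) ) <= 6

Answer: ( ( ( z * 1 ) * z ) - ( 3 * 8 ) ) <= 6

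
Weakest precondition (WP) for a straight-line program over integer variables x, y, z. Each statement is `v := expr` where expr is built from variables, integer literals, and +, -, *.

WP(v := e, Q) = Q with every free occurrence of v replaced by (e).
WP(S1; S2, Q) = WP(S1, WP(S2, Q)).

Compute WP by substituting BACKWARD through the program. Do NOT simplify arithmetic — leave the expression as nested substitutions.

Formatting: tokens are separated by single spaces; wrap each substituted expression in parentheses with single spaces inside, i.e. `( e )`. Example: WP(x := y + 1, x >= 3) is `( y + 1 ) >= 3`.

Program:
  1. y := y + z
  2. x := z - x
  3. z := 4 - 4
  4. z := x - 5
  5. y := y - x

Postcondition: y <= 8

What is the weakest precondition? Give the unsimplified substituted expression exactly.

Answer: ( ( y + z ) - ( z - x ) ) <= 8

Derivation:
post: y <= 8
stmt 5: y := y - x  -- replace 1 occurrence(s) of y with (y - x)
  => ( y - x ) <= 8
stmt 4: z := x - 5  -- replace 0 occurrence(s) of z with (x - 5)
  => ( y - x ) <= 8
stmt 3: z := 4 - 4  -- replace 0 occurrence(s) of z with (4 - 4)
  => ( y - x ) <= 8
stmt 2: x := z - x  -- replace 1 occurrence(s) of x with (z - x)
  => ( y - ( z - x ) ) <= 8
stmt 1: y := y + z  -- replace 1 occurrence(s) of y with (y + z)
  => ( ( y + z ) - ( z - x ) ) <= 8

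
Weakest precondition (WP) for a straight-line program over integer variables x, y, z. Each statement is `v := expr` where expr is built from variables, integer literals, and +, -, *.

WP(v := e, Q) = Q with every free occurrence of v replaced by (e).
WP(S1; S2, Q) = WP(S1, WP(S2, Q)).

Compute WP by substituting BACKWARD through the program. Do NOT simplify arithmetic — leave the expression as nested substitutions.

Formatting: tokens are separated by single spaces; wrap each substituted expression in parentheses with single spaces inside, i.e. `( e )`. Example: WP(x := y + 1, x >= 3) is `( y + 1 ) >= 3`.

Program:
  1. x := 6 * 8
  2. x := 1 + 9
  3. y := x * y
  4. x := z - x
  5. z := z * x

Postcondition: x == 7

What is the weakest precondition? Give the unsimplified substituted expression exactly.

Answer: ( z - ( 1 + 9 ) ) == 7

Derivation:
post: x == 7
stmt 5: z := z * x  -- replace 0 occurrence(s) of z with (z * x)
  => x == 7
stmt 4: x := z - x  -- replace 1 occurrence(s) of x with (z - x)
  => ( z - x ) == 7
stmt 3: y := x * y  -- replace 0 occurrence(s) of y with (x * y)
  => ( z - x ) == 7
stmt 2: x := 1 + 9  -- replace 1 occurrence(s) of x with (1 + 9)
  => ( z - ( 1 + 9 ) ) == 7
stmt 1: x := 6 * 8  -- replace 0 occurrence(s) of x with (6 * 8)
  => ( z - ( 1 + 9 ) ) == 7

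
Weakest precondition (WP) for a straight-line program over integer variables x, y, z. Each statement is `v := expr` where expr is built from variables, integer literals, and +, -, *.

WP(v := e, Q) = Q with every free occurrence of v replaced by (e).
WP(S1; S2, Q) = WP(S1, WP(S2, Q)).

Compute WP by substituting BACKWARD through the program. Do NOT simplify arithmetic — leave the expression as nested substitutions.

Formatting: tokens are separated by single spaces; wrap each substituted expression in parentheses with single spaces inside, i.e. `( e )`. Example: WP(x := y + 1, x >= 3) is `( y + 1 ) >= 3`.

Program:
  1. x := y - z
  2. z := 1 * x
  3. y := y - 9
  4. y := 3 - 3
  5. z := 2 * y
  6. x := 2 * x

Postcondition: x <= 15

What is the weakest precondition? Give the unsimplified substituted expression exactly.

Answer: ( 2 * ( y - z ) ) <= 15

Derivation:
post: x <= 15
stmt 6: x := 2 * x  -- replace 1 occurrence(s) of x with (2 * x)
  => ( 2 * x ) <= 15
stmt 5: z := 2 * y  -- replace 0 occurrence(s) of z with (2 * y)
  => ( 2 * x ) <= 15
stmt 4: y := 3 - 3  -- replace 0 occurrence(s) of y with (3 - 3)
  => ( 2 * x ) <= 15
stmt 3: y := y - 9  -- replace 0 occurrence(s) of y with (y - 9)
  => ( 2 * x ) <= 15
stmt 2: z := 1 * x  -- replace 0 occurrence(s) of z with (1 * x)
  => ( 2 * x ) <= 15
stmt 1: x := y - z  -- replace 1 occurrence(s) of x with (y - z)
  => ( 2 * ( y - z ) ) <= 15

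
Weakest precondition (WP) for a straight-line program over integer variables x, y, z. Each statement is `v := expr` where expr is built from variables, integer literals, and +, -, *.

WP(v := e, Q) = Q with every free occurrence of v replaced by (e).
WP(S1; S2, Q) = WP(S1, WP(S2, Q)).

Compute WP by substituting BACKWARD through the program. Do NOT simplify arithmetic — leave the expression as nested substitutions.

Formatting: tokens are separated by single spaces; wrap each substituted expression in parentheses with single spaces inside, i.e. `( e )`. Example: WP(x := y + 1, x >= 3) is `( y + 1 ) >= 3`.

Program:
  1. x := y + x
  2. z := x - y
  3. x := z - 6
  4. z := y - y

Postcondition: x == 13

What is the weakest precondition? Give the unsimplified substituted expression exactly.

Answer: ( ( ( y + x ) - y ) - 6 ) == 13

Derivation:
post: x == 13
stmt 4: z := y - y  -- replace 0 occurrence(s) of z with (y - y)
  => x == 13
stmt 3: x := z - 6  -- replace 1 occurrence(s) of x with (z - 6)
  => ( z - 6 ) == 13
stmt 2: z := x - y  -- replace 1 occurrence(s) of z with (x - y)
  => ( ( x - y ) - 6 ) == 13
stmt 1: x := y + x  -- replace 1 occurrence(s) of x with (y + x)
  => ( ( ( y + x ) - y ) - 6 ) == 13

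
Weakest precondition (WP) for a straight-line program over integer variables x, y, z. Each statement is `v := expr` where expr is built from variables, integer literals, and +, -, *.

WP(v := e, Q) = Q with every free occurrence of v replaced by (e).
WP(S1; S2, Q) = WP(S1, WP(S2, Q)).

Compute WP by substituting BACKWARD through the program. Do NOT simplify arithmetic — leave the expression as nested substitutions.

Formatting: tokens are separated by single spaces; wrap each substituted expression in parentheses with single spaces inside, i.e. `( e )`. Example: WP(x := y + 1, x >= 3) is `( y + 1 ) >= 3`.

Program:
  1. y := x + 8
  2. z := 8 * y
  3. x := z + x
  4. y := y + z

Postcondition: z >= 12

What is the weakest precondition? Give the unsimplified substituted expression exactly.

post: z >= 12
stmt 4: y := y + z  -- replace 0 occurrence(s) of y with (y + z)
  => z >= 12
stmt 3: x := z + x  -- replace 0 occurrence(s) of x with (z + x)
  => z >= 12
stmt 2: z := 8 * y  -- replace 1 occurrence(s) of z with (8 * y)
  => ( 8 * y ) >= 12
stmt 1: y := x + 8  -- replace 1 occurrence(s) of y with (x + 8)
  => ( 8 * ( x + 8 ) ) >= 12

Answer: ( 8 * ( x + 8 ) ) >= 12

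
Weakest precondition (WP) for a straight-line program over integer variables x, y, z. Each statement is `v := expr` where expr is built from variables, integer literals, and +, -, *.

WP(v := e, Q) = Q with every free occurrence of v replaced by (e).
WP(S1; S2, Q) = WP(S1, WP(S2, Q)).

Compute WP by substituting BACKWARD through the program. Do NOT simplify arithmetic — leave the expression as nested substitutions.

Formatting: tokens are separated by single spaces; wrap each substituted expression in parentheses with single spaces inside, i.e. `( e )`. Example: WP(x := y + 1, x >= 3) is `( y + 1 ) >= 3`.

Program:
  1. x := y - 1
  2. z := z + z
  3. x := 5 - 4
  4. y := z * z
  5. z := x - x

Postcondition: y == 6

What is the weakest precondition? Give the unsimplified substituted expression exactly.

Answer: ( ( z + z ) * ( z + z ) ) == 6

Derivation:
post: y == 6
stmt 5: z := x - x  -- replace 0 occurrence(s) of z with (x - x)
  => y == 6
stmt 4: y := z * z  -- replace 1 occurrence(s) of y with (z * z)
  => ( z * z ) == 6
stmt 3: x := 5 - 4  -- replace 0 occurrence(s) of x with (5 - 4)
  => ( z * z ) == 6
stmt 2: z := z + z  -- replace 2 occurrence(s) of z with (z + z)
  => ( ( z + z ) * ( z + z ) ) == 6
stmt 1: x := y - 1  -- replace 0 occurrence(s) of x with (y - 1)
  => ( ( z + z ) * ( z + z ) ) == 6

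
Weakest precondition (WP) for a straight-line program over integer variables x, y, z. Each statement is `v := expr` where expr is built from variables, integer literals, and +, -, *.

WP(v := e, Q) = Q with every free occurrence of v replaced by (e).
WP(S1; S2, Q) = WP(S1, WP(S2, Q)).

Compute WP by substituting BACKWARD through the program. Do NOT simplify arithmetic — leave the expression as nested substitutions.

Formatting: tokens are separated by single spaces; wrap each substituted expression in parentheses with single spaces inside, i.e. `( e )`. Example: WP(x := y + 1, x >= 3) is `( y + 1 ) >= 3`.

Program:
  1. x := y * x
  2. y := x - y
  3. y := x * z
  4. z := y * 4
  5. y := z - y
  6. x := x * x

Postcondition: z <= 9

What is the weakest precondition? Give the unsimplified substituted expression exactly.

Answer: ( ( ( y * x ) * z ) * 4 ) <= 9

Derivation:
post: z <= 9
stmt 6: x := x * x  -- replace 0 occurrence(s) of x with (x * x)
  => z <= 9
stmt 5: y := z - y  -- replace 0 occurrence(s) of y with (z - y)
  => z <= 9
stmt 4: z := y * 4  -- replace 1 occurrence(s) of z with (y * 4)
  => ( y * 4 ) <= 9
stmt 3: y := x * z  -- replace 1 occurrence(s) of y with (x * z)
  => ( ( x * z ) * 4 ) <= 9
stmt 2: y := x - y  -- replace 0 occurrence(s) of y with (x - y)
  => ( ( x * z ) * 4 ) <= 9
stmt 1: x := y * x  -- replace 1 occurrence(s) of x with (y * x)
  => ( ( ( y * x ) * z ) * 4 ) <= 9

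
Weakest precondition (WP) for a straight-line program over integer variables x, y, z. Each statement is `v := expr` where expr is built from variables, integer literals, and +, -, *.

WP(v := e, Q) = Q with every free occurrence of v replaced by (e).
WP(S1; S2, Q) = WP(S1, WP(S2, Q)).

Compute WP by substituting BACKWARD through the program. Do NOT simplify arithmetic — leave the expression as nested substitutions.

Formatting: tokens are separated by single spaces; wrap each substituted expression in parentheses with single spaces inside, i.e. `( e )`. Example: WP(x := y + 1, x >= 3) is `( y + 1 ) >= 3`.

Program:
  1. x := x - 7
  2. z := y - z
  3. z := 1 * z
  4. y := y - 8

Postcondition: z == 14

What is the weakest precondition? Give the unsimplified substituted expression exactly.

Answer: ( 1 * ( y - z ) ) == 14

Derivation:
post: z == 14
stmt 4: y := y - 8  -- replace 0 occurrence(s) of y with (y - 8)
  => z == 14
stmt 3: z := 1 * z  -- replace 1 occurrence(s) of z with (1 * z)
  => ( 1 * z ) == 14
stmt 2: z := y - z  -- replace 1 occurrence(s) of z with (y - z)
  => ( 1 * ( y - z ) ) == 14
stmt 1: x := x - 7  -- replace 0 occurrence(s) of x with (x - 7)
  => ( 1 * ( y - z ) ) == 14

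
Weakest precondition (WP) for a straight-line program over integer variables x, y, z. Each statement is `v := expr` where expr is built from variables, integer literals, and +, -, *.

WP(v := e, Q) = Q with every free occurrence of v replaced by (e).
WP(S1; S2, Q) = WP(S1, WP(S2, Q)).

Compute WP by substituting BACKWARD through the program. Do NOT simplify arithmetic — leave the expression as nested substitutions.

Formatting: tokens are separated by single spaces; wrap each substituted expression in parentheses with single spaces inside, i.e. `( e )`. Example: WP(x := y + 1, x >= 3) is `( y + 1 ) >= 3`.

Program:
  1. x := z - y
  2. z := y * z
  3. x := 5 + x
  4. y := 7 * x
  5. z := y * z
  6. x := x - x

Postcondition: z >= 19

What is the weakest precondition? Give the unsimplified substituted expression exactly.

Answer: ( ( 7 * ( 5 + ( z - y ) ) ) * ( y * z ) ) >= 19

Derivation:
post: z >= 19
stmt 6: x := x - x  -- replace 0 occurrence(s) of x with (x - x)
  => z >= 19
stmt 5: z := y * z  -- replace 1 occurrence(s) of z with (y * z)
  => ( y * z ) >= 19
stmt 4: y := 7 * x  -- replace 1 occurrence(s) of y with (7 * x)
  => ( ( 7 * x ) * z ) >= 19
stmt 3: x := 5 + x  -- replace 1 occurrence(s) of x with (5 + x)
  => ( ( 7 * ( 5 + x ) ) * z ) >= 19
stmt 2: z := y * z  -- replace 1 occurrence(s) of z with (y * z)
  => ( ( 7 * ( 5 + x ) ) * ( y * z ) ) >= 19
stmt 1: x := z - y  -- replace 1 occurrence(s) of x with (z - y)
  => ( ( 7 * ( 5 + ( z - y ) ) ) * ( y * z ) ) >= 19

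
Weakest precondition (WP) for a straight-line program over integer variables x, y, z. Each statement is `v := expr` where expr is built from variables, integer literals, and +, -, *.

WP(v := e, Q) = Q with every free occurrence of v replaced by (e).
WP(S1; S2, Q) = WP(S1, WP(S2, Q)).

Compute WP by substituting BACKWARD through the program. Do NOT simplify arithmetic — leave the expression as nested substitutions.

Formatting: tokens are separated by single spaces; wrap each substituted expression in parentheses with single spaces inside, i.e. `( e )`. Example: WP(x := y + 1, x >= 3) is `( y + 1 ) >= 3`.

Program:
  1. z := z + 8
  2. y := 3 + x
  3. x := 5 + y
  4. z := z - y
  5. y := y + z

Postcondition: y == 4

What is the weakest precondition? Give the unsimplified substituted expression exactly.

Answer: ( ( 3 + x ) + ( ( z + 8 ) - ( 3 + x ) ) ) == 4

Derivation:
post: y == 4
stmt 5: y := y + z  -- replace 1 occurrence(s) of y with (y + z)
  => ( y + z ) == 4
stmt 4: z := z - y  -- replace 1 occurrence(s) of z with (z - y)
  => ( y + ( z - y ) ) == 4
stmt 3: x := 5 + y  -- replace 0 occurrence(s) of x with (5 + y)
  => ( y + ( z - y ) ) == 4
stmt 2: y := 3 + x  -- replace 2 occurrence(s) of y with (3 + x)
  => ( ( 3 + x ) + ( z - ( 3 + x ) ) ) == 4
stmt 1: z := z + 8  -- replace 1 occurrence(s) of z with (z + 8)
  => ( ( 3 + x ) + ( ( z + 8 ) - ( 3 + x ) ) ) == 4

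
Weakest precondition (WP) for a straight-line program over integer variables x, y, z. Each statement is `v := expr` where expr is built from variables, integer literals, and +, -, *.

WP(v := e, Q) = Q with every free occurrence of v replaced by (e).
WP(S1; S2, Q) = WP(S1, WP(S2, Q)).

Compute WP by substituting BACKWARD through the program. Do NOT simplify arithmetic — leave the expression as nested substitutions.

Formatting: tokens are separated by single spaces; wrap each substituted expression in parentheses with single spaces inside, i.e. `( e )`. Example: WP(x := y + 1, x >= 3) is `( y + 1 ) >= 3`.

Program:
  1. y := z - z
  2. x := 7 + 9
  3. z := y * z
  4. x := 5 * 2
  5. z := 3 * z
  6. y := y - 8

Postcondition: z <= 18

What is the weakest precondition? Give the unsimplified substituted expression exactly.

Answer: ( 3 * ( ( z - z ) * z ) ) <= 18

Derivation:
post: z <= 18
stmt 6: y := y - 8  -- replace 0 occurrence(s) of y with (y - 8)
  => z <= 18
stmt 5: z := 3 * z  -- replace 1 occurrence(s) of z with (3 * z)
  => ( 3 * z ) <= 18
stmt 4: x := 5 * 2  -- replace 0 occurrence(s) of x with (5 * 2)
  => ( 3 * z ) <= 18
stmt 3: z := y * z  -- replace 1 occurrence(s) of z with (y * z)
  => ( 3 * ( y * z ) ) <= 18
stmt 2: x := 7 + 9  -- replace 0 occurrence(s) of x with (7 + 9)
  => ( 3 * ( y * z ) ) <= 18
stmt 1: y := z - z  -- replace 1 occurrence(s) of y with (z - z)
  => ( 3 * ( ( z - z ) * z ) ) <= 18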